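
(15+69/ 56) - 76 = -3347/ 56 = -59.77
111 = 111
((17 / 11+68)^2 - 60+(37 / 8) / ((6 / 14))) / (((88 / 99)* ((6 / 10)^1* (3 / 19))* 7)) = 1320737405 / 162624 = 8121.42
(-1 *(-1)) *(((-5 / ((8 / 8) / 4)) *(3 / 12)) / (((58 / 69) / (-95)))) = 32775 / 58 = 565.09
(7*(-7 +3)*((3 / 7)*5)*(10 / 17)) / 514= -0.07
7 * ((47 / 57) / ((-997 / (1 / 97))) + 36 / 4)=347281690 / 5512413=63.00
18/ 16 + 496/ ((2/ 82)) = 162697/ 8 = 20337.12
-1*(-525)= 525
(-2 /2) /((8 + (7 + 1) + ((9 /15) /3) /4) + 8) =-20 /481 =-0.04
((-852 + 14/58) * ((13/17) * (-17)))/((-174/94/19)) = -286753909/2523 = -113655.93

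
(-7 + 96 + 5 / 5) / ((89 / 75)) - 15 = 5415 / 89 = 60.84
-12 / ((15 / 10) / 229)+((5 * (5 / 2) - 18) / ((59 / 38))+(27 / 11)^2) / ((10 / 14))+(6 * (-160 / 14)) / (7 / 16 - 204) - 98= -1926.19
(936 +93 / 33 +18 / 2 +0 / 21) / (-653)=-10426 / 7183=-1.45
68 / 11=6.18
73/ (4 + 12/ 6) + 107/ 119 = 9329/ 714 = 13.07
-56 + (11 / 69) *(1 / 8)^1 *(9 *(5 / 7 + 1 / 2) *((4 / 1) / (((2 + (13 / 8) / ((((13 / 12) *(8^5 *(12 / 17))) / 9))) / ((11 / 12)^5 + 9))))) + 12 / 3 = -326910573460 / 6839235081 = -47.80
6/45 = 2/15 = 0.13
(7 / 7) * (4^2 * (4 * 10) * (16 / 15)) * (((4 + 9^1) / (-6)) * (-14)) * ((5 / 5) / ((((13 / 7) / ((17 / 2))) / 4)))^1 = 3411968 / 9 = 379107.56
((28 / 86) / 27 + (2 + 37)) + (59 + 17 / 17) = 114953 / 1161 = 99.01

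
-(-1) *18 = 18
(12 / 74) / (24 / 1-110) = -3 / 1591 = -0.00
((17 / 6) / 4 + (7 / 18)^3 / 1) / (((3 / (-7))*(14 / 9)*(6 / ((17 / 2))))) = -38029 / 23328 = -1.63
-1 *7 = -7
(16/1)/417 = 16/417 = 0.04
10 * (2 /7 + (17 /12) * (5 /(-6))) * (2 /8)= -2255 /1008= -2.24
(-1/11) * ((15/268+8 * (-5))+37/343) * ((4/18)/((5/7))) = 1220633/1083390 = 1.13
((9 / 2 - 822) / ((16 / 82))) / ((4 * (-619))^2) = -67035 / 98089216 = -0.00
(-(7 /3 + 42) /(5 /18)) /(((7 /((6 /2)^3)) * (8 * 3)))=-513 /20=-25.65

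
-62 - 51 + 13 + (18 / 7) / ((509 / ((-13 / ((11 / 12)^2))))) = -43145996 / 431123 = -100.08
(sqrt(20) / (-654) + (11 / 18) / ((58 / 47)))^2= 3176266129 / 12949529616 - 517 * sqrt(5) / 170694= 0.24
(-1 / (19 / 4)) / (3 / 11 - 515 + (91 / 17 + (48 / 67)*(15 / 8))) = 0.00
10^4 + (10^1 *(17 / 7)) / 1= 70170 / 7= 10024.29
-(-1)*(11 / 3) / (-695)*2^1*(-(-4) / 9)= -88 / 18765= -0.00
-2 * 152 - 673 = -977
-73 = -73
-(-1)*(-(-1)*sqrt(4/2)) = 1.41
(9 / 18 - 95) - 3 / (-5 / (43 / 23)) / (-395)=-8585583 / 90850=-94.50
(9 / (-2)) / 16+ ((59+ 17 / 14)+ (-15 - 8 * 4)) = 2897 / 224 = 12.93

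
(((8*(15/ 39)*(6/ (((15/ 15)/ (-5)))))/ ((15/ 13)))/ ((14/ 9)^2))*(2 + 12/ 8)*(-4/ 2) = 1620/ 7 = 231.43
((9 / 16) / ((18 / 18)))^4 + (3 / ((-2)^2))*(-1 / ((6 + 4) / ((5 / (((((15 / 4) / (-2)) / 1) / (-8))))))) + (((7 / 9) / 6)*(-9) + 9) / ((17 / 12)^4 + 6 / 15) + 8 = 1243942858489 / 150430351360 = 8.27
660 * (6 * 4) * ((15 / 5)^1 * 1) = 47520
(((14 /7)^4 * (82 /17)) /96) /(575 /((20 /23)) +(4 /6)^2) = 12 /9877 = 0.00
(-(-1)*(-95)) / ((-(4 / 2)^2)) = 95 / 4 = 23.75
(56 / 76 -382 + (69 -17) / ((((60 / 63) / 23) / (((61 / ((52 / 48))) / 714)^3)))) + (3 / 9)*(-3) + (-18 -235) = -634.65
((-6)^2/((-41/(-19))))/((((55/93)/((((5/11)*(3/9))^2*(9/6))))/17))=901170/54571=16.51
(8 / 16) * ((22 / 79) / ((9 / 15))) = 55 / 237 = 0.23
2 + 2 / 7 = 2.29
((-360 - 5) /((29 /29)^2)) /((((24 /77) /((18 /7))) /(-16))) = 48180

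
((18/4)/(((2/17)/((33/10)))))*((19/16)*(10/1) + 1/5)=2438667/1600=1524.17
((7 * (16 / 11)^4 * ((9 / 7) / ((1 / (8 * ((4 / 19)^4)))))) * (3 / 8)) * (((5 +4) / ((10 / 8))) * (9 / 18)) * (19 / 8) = 1019215872 / 502113095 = 2.03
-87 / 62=-1.40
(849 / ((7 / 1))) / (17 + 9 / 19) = 16131 / 2324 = 6.94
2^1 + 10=12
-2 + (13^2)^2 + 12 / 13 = 371279 / 13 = 28559.92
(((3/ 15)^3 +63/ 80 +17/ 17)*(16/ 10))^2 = 12895281/ 1562500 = 8.25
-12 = -12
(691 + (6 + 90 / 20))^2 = 1968409 / 4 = 492102.25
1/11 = 0.09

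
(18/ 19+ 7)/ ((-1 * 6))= -151/ 114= -1.32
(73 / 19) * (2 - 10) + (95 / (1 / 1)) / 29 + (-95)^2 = 4957644 / 551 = 8997.54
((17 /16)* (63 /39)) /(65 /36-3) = -3213 /2236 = -1.44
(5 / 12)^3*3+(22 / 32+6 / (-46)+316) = 316.77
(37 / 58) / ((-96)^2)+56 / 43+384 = 8856061495 / 22984704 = 385.30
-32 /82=-0.39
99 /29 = 3.41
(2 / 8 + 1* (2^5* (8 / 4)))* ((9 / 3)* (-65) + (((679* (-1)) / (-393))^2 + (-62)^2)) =72479839297 / 308898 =234640.04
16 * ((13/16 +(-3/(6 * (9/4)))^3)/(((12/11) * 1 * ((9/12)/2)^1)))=31.35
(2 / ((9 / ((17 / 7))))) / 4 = 17 / 126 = 0.13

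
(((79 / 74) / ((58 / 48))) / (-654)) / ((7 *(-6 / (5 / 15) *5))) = 79 / 36841455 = 0.00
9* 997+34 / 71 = 637117 / 71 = 8973.48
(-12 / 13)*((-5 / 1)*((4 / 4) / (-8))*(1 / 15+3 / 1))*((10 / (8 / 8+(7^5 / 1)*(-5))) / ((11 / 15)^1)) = 0.00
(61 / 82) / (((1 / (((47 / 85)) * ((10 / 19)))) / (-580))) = -125.57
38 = 38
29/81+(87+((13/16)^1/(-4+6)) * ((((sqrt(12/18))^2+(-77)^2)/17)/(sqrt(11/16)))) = 7076/81+231257 * sqrt(11)/4488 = 258.26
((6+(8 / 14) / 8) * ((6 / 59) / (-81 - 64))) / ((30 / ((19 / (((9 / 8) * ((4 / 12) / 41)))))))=-52972 / 179655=-0.29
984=984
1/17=0.06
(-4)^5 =-1024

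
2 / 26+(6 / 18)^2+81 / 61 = 10819 / 7137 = 1.52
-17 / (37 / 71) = -1207 / 37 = -32.62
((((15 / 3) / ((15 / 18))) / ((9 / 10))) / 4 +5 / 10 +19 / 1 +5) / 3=157 / 18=8.72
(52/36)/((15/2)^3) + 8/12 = 20354/30375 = 0.67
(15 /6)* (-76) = -190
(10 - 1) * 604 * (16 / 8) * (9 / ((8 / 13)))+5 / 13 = 159003.38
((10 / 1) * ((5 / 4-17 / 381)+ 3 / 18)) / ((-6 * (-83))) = 3485 / 126492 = 0.03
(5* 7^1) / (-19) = -35 / 19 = -1.84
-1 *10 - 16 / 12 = -34 / 3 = -11.33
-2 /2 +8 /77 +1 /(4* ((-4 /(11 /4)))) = -5263 /4928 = -1.07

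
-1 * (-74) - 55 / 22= 71.50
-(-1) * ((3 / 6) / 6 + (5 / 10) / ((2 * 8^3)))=515 / 6144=0.08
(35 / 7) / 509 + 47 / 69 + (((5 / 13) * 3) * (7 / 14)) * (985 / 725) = 39054583 / 26481234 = 1.47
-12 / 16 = -3 / 4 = -0.75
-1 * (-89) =89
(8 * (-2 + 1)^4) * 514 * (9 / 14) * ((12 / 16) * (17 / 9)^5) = 729806498 / 15309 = 47671.73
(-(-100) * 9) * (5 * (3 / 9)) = 1500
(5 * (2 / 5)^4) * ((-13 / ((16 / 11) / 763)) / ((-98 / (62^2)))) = 29958214 / 875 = 34237.96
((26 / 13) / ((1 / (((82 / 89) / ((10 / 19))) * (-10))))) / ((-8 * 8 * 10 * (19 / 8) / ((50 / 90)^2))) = 205 / 28836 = 0.01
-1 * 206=-206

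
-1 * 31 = -31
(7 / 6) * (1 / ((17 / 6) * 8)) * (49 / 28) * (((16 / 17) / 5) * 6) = 147 / 1445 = 0.10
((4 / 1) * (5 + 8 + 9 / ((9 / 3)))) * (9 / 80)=36 / 5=7.20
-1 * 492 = -492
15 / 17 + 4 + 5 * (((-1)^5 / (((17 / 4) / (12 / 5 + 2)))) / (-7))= 669 / 119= 5.62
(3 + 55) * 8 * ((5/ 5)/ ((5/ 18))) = 8352/ 5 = 1670.40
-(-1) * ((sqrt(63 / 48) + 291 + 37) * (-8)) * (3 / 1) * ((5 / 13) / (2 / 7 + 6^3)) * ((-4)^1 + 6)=-275520 / 9841 - 210 * sqrt(21) / 9841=-28.09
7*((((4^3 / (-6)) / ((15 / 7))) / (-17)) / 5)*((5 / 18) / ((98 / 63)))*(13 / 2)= 364 / 765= 0.48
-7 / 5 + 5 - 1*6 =-12 / 5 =-2.40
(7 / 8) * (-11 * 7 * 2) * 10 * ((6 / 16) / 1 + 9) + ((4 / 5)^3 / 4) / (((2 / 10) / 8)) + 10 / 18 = -12627.14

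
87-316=-229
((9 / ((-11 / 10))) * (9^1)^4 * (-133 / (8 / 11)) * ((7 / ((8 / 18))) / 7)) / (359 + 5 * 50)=16828965 / 464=36269.32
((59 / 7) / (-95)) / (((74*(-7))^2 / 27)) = -1593 / 178435460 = -0.00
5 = 5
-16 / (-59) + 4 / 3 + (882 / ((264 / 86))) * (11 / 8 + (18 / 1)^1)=173466619 / 31152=5568.39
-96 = -96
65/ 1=65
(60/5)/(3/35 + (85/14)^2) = 11760/36209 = 0.32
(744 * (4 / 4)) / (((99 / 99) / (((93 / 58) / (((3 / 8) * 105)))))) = 30752 / 1015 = 30.30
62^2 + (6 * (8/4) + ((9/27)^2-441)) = 30736/9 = 3415.11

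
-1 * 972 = -972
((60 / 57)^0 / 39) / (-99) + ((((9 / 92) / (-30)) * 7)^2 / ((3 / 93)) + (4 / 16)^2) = 256184231 / 3267950400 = 0.08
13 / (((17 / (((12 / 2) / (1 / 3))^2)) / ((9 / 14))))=159.28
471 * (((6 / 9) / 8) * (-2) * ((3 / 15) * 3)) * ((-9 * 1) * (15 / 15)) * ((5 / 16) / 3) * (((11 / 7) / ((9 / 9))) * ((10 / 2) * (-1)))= -77715 / 224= -346.94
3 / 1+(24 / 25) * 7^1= 243 / 25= 9.72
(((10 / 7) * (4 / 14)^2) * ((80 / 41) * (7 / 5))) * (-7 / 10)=-64 / 287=-0.22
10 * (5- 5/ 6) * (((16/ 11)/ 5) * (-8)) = -3200/ 33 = -96.97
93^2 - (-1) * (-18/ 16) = 69183/ 8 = 8647.88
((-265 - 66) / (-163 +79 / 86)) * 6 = 170796 / 13939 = 12.25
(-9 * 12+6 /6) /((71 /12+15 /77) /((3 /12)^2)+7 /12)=-32956 /30297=-1.09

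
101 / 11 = 9.18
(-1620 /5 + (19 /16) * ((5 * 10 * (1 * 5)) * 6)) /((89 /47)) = 273963 /356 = 769.56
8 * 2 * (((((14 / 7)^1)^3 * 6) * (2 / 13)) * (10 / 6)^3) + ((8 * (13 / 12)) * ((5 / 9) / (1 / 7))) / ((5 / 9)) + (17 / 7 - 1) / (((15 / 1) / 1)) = 497764 / 819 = 607.77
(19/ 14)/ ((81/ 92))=874/ 567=1.54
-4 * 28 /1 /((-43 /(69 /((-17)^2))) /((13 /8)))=12558 /12427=1.01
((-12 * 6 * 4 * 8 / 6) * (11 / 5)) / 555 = -1408 / 925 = -1.52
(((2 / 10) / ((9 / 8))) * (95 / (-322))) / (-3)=76 / 4347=0.02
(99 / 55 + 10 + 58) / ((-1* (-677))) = 349 / 3385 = 0.10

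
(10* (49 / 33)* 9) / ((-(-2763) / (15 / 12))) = 1225 / 20262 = 0.06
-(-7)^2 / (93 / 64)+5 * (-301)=-143101 / 93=-1538.72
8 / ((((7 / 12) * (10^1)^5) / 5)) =3 / 4375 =0.00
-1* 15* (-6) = 90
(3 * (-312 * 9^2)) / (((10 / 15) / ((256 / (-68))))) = 7278336 / 17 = 428137.41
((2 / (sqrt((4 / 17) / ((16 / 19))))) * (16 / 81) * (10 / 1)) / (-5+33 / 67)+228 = 228 - 21440 * sqrt(323) / 232389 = 226.34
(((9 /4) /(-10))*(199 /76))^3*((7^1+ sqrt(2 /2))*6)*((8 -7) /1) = -17234870013 /1755904000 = -9.82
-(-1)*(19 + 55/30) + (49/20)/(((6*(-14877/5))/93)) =2477981/119016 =20.82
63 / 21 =3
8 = 8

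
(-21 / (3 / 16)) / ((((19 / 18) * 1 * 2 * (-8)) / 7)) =882 / 19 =46.42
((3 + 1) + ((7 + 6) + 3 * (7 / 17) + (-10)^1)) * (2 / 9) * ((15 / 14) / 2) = 50 / 51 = 0.98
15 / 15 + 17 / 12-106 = -1243 / 12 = -103.58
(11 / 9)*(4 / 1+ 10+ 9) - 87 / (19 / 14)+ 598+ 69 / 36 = 385723 / 684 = 563.92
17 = 17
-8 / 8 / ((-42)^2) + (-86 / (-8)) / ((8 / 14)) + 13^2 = 1325201 / 7056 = 187.81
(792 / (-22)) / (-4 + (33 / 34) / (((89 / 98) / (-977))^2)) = -2423826 / 75629926943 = -0.00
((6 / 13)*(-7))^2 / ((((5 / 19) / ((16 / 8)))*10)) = 33516 / 4225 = 7.93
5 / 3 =1.67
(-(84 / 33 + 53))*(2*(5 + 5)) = -12220 / 11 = -1110.91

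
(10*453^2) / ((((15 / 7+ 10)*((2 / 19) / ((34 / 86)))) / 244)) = 6659442468 / 43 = 154870755.07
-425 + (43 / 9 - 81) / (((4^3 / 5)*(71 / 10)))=-425.84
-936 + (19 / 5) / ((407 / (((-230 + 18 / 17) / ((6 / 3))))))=-32417894 / 34595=-937.07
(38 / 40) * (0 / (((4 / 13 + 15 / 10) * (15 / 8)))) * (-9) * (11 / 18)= 0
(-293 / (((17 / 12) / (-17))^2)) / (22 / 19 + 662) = -11134 / 175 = -63.62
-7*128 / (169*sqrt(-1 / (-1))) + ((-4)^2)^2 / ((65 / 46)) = 148608 / 845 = 175.87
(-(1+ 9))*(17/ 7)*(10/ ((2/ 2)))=-1700/ 7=-242.86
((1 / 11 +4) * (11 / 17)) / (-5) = -9 / 17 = -0.53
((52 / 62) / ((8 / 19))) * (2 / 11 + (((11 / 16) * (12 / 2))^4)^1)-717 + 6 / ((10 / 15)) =-731385571 / 5586944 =-130.91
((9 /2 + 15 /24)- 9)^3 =-29791 /512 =-58.19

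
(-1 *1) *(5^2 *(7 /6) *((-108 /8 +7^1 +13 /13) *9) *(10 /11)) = 2625 /2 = 1312.50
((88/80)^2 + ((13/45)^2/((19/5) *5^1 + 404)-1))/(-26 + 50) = 720199/82231200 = 0.01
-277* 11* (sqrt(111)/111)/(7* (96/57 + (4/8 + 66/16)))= -463144* sqrt(111)/745143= -6.55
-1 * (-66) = 66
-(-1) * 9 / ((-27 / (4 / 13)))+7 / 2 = 265 / 78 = 3.40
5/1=5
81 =81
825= 825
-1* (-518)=518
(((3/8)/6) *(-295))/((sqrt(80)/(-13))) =767 *sqrt(5)/64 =26.80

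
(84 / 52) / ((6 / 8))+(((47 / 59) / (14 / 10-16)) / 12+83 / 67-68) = -2908618417 / 45016764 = -64.61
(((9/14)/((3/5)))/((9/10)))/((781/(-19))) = -475/16401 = -0.03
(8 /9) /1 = 8 /9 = 0.89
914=914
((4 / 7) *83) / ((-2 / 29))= -4814 / 7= -687.71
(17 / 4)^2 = 289 / 16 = 18.06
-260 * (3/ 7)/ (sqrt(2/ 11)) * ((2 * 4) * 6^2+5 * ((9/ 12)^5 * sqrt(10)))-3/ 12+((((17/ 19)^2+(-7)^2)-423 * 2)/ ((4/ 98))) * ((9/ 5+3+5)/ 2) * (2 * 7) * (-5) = -112320 * sqrt(22)/ 7-236925 * sqrt(55)/ 1792+9661604431/ 1444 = 6614620.21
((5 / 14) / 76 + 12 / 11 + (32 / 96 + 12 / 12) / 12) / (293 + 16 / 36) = 127111 / 30910264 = 0.00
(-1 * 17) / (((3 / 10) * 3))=-170 / 9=-18.89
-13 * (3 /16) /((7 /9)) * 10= -1755 /56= -31.34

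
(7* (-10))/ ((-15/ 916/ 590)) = 7566160/ 3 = 2522053.33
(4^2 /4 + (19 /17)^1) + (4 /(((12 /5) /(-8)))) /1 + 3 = -5.22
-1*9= -9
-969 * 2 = -1938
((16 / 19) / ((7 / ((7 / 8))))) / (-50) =-1 / 475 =-0.00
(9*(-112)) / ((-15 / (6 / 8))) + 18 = 342 / 5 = 68.40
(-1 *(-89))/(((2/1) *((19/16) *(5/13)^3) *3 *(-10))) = -782132/35625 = -21.95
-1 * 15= -15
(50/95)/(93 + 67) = 1/304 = 0.00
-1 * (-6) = 6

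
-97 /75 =-1.29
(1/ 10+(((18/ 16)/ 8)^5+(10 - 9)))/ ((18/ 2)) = 5905875277/ 48318382080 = 0.12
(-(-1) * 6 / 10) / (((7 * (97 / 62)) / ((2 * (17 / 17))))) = 372 / 3395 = 0.11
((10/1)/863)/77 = 10/66451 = 0.00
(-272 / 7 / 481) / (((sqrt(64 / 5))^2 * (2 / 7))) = -85 / 3848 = -0.02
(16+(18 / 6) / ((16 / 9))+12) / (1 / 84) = 9975 / 4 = 2493.75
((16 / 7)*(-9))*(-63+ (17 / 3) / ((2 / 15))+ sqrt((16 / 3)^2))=312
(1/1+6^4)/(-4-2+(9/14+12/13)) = -236054/807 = -292.51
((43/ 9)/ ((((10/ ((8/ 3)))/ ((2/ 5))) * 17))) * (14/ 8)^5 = 0.49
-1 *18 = -18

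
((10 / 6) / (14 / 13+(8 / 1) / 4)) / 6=13 / 144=0.09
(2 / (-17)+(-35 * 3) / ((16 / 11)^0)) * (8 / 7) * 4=-57184 / 119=-480.54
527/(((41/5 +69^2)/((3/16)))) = 7905/381536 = 0.02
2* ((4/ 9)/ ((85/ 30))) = 16/ 51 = 0.31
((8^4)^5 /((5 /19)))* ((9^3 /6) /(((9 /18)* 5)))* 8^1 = 42584308694158499905536 /25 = 1703372347766339996221.44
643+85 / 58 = 644.47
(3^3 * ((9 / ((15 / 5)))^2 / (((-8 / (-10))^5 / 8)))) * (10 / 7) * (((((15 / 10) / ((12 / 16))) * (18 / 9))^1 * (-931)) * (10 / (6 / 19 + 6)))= -3198234375 / 64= -49972412.11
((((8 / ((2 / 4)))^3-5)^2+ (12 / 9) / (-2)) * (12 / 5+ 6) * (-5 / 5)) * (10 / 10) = -702923774 / 5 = -140584754.80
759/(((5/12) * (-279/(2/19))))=-2024/2945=-0.69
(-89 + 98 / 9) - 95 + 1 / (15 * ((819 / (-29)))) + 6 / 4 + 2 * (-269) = -17435203 / 24570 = -709.61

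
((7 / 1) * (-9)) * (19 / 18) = -133 / 2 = -66.50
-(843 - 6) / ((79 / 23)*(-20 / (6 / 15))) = 19251 / 3950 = 4.87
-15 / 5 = -3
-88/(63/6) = -176/21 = -8.38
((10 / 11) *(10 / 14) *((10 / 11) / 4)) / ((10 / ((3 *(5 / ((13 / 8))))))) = 1500 / 11011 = 0.14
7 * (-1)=-7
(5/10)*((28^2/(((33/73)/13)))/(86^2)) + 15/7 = 1566269/427119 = 3.67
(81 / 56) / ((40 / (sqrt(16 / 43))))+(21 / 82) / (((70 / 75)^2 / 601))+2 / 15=81 * sqrt(43) / 24080+6089717 / 34440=176.84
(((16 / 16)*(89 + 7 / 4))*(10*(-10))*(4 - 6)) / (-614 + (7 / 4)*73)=-14520 / 389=-37.33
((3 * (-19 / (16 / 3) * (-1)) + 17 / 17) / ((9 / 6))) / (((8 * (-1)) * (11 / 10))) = -85 / 96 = -0.89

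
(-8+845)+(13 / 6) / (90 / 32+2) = 193451 / 231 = 837.45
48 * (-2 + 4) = 96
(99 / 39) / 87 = 11 / 377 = 0.03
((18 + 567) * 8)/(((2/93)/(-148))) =-32207760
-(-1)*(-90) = -90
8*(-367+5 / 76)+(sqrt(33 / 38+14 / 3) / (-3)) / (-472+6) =-55774 / 19+sqrt(71934) / 159372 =-2935.47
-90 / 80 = -9 / 8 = -1.12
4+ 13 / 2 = 21 / 2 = 10.50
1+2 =3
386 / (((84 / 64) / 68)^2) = 1036111.53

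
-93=-93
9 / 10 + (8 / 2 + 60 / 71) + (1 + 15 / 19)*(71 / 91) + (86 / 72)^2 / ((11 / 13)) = 77241623383 / 8750261520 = 8.83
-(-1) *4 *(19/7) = 76/7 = 10.86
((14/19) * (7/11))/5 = 98/1045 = 0.09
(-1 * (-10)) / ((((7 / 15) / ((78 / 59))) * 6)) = 1950 / 413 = 4.72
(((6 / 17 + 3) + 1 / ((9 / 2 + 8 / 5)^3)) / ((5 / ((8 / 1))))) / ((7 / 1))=103639336 / 135053695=0.77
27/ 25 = 1.08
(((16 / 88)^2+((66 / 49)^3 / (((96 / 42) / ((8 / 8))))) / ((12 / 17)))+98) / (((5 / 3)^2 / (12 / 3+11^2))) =72880104375 / 16269176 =4479.64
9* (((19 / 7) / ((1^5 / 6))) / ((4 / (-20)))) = -732.86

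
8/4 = 2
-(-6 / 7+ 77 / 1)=-533 / 7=-76.14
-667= -667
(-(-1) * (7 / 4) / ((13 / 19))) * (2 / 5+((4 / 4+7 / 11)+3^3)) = 212401 / 2860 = 74.27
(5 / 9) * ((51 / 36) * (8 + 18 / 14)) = 5525 / 756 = 7.31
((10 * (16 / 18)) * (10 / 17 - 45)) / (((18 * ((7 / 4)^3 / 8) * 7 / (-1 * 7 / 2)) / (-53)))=-409753600 / 472311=-867.55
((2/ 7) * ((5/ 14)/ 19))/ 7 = 0.00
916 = 916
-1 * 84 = -84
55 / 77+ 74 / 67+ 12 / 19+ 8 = 93123 / 8911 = 10.45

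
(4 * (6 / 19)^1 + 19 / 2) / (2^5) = 409 / 1216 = 0.34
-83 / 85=-0.98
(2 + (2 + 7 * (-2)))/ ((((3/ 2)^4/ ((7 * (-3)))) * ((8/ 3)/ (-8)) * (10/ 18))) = -224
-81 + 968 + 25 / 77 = 68324 / 77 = 887.32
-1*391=-391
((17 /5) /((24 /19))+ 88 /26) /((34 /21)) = 66353 /17680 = 3.75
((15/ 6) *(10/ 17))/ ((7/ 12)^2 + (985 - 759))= 3600/ 554081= 0.01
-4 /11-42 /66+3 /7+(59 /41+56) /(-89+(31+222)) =-10411 /47068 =-0.22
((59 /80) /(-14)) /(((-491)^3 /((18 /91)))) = 531 /6032174490160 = 0.00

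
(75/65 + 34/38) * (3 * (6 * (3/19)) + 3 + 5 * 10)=536866/4693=114.40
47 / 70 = 0.67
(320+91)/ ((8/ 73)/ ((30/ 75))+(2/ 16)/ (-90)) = 21602160/ 14327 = 1507.79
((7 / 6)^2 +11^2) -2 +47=6025 / 36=167.36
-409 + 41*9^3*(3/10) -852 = 77057/10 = 7705.70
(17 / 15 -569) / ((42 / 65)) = -55367 / 63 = -878.84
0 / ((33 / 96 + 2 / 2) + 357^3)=0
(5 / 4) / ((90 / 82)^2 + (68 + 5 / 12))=25215 / 1404401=0.02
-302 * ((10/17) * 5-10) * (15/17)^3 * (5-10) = -611550000/83521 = -7322.11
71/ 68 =1.04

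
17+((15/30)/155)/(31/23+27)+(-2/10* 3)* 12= 1980799/202120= 9.80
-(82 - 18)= -64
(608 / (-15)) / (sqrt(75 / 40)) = -1216 * sqrt(30) / 225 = -29.60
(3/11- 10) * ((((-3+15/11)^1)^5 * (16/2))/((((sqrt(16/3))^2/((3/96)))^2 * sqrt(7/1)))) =56864187 * sqrt(7)/12698549248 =0.01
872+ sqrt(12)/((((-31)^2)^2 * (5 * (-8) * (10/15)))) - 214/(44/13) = 808.77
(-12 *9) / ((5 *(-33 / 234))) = 8424 / 55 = 153.16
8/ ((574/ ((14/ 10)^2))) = 28/ 1025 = 0.03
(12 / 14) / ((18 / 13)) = 0.62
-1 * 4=-4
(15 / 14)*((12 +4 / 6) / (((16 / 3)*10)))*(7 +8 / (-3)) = 247 / 224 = 1.10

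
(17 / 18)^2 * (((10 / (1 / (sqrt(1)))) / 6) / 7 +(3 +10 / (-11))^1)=77741 / 37422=2.08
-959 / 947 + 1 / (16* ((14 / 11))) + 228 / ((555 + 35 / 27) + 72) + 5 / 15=-721538653 / 2698904544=-0.27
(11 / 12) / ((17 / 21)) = 77 / 68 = 1.13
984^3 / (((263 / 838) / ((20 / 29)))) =15968323031040 / 7627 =2093657143.18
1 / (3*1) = 1 / 3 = 0.33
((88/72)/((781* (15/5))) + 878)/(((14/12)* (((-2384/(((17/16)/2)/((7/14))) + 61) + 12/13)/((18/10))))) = -743942134/1198234695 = -0.62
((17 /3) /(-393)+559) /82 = 329522 /48339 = 6.82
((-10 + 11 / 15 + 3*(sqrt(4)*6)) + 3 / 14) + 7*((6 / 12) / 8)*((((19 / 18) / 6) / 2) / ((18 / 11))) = 58723717 / 2177280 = 26.97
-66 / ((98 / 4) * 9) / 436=-11 / 16023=-0.00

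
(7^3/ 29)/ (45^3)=343/ 2642625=0.00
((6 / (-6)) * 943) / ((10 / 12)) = -5658 / 5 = -1131.60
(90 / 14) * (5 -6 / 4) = 45 / 2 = 22.50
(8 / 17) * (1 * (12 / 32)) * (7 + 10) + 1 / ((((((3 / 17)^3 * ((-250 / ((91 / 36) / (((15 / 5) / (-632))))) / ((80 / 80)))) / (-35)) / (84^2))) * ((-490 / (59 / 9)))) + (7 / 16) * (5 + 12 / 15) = 1867141134923 / 1458000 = 1280618.06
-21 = -21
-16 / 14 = -8 / 7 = -1.14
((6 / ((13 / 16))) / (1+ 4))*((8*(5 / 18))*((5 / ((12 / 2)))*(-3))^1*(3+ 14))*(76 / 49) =-413440 / 1911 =-216.35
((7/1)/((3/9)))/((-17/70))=-1470/17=-86.47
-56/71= -0.79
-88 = -88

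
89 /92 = 0.97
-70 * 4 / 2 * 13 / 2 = -910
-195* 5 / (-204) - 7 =-151 / 68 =-2.22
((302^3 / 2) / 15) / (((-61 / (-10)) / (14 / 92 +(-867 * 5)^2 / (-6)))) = -471407699179.68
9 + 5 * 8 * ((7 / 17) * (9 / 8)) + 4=536 / 17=31.53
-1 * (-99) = 99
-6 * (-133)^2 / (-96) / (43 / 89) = 1574321 / 688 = 2288.26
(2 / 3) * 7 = 14 / 3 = 4.67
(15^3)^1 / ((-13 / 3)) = -10125 / 13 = -778.85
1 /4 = 0.25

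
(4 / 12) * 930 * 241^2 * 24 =432122640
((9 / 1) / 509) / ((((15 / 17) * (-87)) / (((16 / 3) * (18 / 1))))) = -1632 / 73805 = -0.02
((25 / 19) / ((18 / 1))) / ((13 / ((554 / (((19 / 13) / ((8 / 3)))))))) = 55400 / 9747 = 5.68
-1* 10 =-10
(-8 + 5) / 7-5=-38 / 7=-5.43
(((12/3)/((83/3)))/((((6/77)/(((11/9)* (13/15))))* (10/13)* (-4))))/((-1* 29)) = 0.02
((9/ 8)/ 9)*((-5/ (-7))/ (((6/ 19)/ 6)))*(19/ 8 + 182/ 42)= 2185/ 192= 11.38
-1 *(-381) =381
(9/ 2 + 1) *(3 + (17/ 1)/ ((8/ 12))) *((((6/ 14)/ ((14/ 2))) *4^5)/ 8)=60192/ 49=1228.41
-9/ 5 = -1.80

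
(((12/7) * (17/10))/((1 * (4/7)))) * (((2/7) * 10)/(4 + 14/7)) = 17/7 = 2.43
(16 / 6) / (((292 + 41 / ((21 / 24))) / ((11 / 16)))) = 77 / 14232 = 0.01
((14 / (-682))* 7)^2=0.02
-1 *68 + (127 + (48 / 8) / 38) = 1124 / 19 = 59.16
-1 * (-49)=49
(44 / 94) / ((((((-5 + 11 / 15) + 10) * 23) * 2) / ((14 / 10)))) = 231 / 92966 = 0.00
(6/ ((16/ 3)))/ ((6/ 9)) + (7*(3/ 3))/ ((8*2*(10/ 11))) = 347/ 160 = 2.17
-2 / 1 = -2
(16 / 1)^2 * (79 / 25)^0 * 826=211456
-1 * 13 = -13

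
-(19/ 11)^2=-361/ 121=-2.98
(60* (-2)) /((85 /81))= -1944 /17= -114.35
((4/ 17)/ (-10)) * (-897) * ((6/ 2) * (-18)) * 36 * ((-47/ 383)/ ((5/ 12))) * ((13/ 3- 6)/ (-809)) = 24.89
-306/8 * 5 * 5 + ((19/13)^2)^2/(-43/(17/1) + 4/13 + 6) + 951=-29662567/7337980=-4.04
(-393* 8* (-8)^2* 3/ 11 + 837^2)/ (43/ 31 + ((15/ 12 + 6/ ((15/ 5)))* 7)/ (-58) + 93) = 17027326104/ 2478707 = 6869.44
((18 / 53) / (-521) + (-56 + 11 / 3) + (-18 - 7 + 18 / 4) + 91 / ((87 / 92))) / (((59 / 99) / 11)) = 431.83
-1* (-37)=37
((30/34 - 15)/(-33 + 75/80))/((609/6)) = 2560/590121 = 0.00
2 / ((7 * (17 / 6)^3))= 432 / 34391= 0.01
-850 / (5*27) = -170 / 27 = -6.30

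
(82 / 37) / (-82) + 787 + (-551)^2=11262355 / 37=304387.97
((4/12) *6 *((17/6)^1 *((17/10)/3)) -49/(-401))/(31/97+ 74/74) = 11669003/4619520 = 2.53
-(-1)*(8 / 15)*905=1448 / 3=482.67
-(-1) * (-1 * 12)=-12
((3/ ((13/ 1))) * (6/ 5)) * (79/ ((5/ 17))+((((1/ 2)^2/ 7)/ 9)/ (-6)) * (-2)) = 78101/ 1050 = 74.38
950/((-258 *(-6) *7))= 475/5418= 0.09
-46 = -46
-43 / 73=-0.59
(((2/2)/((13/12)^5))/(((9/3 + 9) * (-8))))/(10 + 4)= -1296/2599051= -0.00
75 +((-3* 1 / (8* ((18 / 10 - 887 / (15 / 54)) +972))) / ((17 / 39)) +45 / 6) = 13834325 / 167688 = 82.50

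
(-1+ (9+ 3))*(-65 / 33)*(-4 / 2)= 130 / 3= 43.33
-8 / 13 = -0.62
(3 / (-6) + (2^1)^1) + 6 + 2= 19 / 2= 9.50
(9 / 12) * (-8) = -6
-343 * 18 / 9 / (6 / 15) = -1715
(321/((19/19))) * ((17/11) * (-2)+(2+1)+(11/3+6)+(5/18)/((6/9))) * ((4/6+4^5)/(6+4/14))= 1518449947/2904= 522882.21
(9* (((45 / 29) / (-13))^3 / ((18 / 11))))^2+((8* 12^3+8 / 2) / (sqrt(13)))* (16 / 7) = 1004755640625 / 11484394236850756+221248* sqrt(13) / 91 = 8766.17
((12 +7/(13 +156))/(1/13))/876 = 2035/11388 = 0.18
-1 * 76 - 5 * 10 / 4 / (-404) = -61383 / 808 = -75.97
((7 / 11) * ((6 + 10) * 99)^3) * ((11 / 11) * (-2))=-5058256896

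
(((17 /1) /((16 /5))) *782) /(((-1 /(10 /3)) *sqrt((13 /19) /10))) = -166175 *sqrt(2470) /156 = -52940.69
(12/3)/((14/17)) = 34/7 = 4.86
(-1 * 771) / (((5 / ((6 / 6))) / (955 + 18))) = -150036.60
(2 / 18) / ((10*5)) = 0.00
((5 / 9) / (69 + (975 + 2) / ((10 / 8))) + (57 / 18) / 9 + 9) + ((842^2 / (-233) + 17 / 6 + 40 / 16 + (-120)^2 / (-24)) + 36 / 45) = -970500856321 / 267556230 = -3627.28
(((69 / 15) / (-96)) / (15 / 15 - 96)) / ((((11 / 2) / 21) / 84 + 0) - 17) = -3381 / 113933500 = -0.00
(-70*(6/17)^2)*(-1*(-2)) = -5040/289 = -17.44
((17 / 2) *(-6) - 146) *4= -788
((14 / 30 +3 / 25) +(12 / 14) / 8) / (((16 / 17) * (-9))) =-24769 / 302400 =-0.08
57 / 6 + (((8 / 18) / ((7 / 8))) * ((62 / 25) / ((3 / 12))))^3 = 1073852786837 / 7813968750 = 137.43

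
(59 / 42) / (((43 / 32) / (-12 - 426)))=-137824 / 301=-457.89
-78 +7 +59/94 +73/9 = -52673/846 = -62.26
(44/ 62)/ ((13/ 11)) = 242/ 403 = 0.60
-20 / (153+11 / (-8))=-160 / 1213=-0.13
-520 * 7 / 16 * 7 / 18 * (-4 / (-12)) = -3185 / 108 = -29.49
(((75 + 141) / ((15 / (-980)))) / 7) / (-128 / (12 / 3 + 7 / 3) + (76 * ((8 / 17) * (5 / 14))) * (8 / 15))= 427329 / 2840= 150.47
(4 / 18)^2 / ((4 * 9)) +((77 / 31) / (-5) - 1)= -168973 / 112995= -1.50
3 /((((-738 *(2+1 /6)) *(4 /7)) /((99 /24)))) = -231 /17056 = -0.01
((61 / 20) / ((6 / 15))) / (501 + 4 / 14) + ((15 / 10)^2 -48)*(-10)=12843367 / 28072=457.52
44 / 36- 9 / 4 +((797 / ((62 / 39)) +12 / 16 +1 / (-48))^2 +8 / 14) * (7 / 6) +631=3915246259375 / 13284864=294714.82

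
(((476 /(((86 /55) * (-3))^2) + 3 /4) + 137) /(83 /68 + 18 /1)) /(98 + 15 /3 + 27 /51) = 3066027299 /38279625120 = 0.08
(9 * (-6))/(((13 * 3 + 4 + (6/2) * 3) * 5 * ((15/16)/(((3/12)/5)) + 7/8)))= -108/10205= -0.01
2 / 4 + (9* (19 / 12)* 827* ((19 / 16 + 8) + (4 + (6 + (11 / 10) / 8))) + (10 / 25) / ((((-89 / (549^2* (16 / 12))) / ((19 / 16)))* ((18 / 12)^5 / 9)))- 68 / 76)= 12185909441 / 54112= 225197.91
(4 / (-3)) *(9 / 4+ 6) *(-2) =22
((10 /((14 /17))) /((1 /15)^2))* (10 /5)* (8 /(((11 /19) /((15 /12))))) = 7267500 /77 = 94383.12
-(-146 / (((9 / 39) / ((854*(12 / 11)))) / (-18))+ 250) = -116706974 / 11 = -10609724.91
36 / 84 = 3 / 7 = 0.43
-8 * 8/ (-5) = 64/ 5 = 12.80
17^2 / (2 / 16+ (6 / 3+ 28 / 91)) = 30056 / 253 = 118.80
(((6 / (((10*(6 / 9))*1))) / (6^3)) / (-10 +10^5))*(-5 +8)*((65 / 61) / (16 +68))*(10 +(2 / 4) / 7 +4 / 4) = 403 / 22953224448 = 0.00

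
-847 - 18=-865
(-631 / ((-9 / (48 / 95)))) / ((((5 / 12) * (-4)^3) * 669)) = -631 / 317775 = -0.00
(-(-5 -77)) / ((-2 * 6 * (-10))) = 41 / 60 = 0.68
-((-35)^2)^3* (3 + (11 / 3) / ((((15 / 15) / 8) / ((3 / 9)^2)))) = -310666890625 / 27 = -11506181134.26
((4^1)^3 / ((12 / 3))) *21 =336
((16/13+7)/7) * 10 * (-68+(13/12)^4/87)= -65615404025/82083456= -799.37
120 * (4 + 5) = 1080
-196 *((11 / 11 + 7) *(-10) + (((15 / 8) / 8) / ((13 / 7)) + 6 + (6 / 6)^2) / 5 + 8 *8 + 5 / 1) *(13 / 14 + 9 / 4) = 24814713 / 4160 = 5965.08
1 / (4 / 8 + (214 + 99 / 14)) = 7 / 1551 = 0.00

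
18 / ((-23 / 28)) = -21.91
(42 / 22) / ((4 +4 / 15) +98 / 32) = 5040 / 19349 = 0.26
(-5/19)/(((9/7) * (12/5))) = -175/2052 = -0.09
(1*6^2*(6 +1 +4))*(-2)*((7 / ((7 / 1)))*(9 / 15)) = -2376 / 5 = -475.20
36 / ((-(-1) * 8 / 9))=81 / 2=40.50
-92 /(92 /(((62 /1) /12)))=-31 /6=-5.17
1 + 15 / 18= 1.83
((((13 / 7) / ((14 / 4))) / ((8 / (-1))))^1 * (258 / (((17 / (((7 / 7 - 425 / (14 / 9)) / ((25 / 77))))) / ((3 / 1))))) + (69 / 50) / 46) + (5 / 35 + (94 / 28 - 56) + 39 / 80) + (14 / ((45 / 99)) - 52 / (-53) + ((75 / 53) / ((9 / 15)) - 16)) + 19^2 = 2859.02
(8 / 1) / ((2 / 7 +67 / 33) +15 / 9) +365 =42206 / 115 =367.01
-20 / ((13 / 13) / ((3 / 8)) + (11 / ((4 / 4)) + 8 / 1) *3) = -60 / 179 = -0.34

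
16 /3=5.33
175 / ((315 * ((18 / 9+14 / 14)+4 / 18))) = 5 / 29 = 0.17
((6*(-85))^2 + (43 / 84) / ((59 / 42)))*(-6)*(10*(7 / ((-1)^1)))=6445287030 / 59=109242153.05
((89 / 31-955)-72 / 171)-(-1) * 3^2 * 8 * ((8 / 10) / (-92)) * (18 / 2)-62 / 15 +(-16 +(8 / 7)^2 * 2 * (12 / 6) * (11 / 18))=-5825620834 / 5974227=-975.13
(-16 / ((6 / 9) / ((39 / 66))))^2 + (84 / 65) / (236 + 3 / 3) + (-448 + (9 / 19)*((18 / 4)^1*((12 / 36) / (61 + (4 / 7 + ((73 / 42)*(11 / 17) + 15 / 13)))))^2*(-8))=-4178209934670216164 / 16924554289067425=-246.87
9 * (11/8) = 99/8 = 12.38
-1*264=-264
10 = 10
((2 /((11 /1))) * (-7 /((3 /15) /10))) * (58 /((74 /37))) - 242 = -2087.45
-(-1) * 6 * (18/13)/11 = 108/143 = 0.76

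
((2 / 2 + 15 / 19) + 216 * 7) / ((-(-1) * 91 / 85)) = 2444770 / 1729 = 1413.98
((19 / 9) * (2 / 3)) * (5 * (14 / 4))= 665 / 27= 24.63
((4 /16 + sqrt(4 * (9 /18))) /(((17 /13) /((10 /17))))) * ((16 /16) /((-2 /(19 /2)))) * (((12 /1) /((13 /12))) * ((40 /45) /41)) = -6080 * sqrt(2) /11849 - 1520 /11849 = -0.85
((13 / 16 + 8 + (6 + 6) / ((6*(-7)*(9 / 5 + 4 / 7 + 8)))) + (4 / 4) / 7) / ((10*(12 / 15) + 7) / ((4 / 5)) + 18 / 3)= 0.36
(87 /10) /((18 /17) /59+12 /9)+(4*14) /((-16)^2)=2165419 /325280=6.66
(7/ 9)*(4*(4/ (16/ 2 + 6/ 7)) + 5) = 1477/ 279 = 5.29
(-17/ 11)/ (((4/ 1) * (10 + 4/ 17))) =-289/ 7656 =-0.04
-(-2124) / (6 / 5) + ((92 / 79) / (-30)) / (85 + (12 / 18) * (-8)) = 167096804 / 94405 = 1770.00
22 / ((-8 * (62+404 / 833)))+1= 199037 / 208200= 0.96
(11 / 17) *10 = 110 / 17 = 6.47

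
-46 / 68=-23 / 34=-0.68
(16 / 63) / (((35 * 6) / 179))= 1432 / 6615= 0.22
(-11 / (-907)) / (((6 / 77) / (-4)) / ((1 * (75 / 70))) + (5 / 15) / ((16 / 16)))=1815 / 47164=0.04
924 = 924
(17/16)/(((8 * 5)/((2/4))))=17/1280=0.01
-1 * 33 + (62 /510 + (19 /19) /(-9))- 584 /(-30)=-13.52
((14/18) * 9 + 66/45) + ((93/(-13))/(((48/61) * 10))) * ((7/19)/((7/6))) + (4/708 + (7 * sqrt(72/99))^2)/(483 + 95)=6108742539/741241072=8.24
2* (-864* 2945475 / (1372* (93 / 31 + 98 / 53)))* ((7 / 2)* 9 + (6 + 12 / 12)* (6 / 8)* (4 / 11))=-505796967000 / 19789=-25559501.09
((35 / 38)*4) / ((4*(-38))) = -35 / 1444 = -0.02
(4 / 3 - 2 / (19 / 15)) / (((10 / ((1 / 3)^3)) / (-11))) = 77 / 7695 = 0.01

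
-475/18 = -26.39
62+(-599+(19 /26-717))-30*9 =-39605 /26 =-1523.27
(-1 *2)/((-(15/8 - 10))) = -16/65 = -0.25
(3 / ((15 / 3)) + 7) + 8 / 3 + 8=274 / 15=18.27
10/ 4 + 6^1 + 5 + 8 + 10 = 63/ 2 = 31.50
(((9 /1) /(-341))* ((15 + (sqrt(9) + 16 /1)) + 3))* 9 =-2997 /341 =-8.79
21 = 21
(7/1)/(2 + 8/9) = 63/26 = 2.42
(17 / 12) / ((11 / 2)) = 17 / 66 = 0.26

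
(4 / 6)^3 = 8 / 27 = 0.30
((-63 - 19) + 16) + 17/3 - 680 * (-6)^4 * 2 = -5287861/3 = -1762620.33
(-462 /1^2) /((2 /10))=-2310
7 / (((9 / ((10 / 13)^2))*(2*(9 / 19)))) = 6650 / 13689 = 0.49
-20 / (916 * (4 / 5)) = -25 / 916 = -0.03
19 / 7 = 2.71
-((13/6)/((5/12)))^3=-17576/125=-140.61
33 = 33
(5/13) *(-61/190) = -61/494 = -0.12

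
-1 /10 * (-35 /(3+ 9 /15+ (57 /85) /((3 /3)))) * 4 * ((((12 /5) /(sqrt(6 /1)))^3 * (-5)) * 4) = -61.67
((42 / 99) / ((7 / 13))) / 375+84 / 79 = 1041554 / 977625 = 1.07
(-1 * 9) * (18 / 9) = -18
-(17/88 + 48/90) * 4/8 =-959/2640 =-0.36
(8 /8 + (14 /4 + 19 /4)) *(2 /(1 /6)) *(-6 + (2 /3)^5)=-52762 /81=-651.38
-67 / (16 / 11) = -737 / 16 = -46.06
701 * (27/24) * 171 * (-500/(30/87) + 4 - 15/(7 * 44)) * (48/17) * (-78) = 3306946846437/77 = 42947361642.04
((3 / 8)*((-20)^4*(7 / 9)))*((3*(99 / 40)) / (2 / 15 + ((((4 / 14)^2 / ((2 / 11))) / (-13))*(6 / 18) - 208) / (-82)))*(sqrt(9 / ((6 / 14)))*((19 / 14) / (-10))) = -18422278875*sqrt(21) / 1046009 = -80708.18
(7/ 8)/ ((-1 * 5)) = -7/ 40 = -0.18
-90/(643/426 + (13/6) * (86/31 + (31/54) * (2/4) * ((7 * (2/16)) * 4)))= -256724640/27660197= -9.28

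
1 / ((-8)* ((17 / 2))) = -1 / 68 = -0.01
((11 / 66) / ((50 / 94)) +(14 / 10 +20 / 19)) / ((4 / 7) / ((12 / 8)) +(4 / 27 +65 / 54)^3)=1448170164 / 1492935925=0.97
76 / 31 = 2.45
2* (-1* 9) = -18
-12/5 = -2.40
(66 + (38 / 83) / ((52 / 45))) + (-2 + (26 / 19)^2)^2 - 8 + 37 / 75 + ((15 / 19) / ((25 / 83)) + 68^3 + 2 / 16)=26533771348776769 / 84369815400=314493.65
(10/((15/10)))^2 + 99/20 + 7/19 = 170189/3420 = 49.76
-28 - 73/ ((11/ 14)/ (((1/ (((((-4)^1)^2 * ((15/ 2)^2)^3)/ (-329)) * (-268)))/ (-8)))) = -28.00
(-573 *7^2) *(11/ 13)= -308847/ 13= -23757.46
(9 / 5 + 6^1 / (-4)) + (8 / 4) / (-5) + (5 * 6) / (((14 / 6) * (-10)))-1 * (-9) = 533 / 70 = 7.61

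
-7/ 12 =-0.58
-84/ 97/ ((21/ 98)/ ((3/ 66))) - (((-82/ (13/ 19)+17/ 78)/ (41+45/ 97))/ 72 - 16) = 15.86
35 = 35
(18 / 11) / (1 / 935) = 1530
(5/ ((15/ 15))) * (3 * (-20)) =-300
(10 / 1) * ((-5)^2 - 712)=-6870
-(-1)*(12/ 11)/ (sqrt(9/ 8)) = 8*sqrt(2)/ 11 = 1.03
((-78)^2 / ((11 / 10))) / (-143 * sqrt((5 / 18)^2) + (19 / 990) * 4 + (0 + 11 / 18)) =-1368900 / 9661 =-141.69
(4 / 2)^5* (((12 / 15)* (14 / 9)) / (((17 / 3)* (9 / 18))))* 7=25088 / 255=98.38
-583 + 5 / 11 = -6408 / 11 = -582.55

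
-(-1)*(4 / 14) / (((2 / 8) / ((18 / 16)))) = 9 / 7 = 1.29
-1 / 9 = -0.11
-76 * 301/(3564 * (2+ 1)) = -5719/2673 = -2.14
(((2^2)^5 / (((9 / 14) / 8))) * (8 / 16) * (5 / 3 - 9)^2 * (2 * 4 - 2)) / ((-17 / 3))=-55508992 / 153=-362803.87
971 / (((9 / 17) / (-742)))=-12248194 / 9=-1360910.44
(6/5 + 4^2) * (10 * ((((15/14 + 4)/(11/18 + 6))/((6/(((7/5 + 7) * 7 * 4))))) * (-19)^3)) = -3015435888/85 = -35475716.33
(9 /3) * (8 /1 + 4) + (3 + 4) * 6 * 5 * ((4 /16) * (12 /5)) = 162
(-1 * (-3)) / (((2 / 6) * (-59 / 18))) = -162 / 59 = -2.75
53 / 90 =0.59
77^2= 5929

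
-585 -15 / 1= -600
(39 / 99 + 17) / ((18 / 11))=10.63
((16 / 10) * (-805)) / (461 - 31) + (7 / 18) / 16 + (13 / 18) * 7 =129073 / 61920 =2.08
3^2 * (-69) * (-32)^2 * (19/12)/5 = -1006848/5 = -201369.60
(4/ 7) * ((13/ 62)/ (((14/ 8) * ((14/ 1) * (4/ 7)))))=13/ 1519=0.01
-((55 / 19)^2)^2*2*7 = -128108750 / 130321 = -983.02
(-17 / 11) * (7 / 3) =-3.61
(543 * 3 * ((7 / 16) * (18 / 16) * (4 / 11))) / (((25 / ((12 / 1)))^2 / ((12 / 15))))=1847286 / 34375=53.74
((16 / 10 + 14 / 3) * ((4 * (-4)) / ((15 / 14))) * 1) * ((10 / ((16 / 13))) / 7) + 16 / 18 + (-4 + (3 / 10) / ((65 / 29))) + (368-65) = 191.40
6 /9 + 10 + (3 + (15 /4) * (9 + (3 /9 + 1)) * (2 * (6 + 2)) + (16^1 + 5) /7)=1910 /3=636.67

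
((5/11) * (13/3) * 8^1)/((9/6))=1040/99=10.51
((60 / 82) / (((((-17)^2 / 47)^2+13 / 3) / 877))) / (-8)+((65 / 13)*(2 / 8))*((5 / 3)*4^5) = 58574150689 / 27481152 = 2131.43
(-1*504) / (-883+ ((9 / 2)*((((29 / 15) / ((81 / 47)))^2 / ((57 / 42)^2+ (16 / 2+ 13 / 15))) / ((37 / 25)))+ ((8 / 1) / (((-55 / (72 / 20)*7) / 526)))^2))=-4757936270135895000 / 6283361172690899947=-0.76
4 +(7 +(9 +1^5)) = 21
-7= -7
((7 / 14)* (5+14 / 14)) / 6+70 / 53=193 / 106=1.82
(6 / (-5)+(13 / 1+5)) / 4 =21 / 5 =4.20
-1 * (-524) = 524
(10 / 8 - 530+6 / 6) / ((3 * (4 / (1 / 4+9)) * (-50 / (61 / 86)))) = 5.77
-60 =-60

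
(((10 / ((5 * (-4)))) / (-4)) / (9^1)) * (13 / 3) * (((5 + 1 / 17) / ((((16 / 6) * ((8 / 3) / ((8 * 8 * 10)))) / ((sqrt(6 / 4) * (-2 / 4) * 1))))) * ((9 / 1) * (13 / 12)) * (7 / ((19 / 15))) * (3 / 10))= -2289105 * sqrt(6) / 20672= -271.24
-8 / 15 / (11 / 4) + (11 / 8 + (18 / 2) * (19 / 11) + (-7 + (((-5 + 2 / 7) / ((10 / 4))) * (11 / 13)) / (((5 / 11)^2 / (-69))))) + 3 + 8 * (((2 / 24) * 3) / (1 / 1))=547.59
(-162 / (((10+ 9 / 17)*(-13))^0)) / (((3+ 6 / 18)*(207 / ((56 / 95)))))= -1512 / 10925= -0.14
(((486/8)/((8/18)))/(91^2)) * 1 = 2187/132496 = 0.02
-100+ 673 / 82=-7527 / 82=-91.79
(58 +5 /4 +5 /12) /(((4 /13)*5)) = 2327 /60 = 38.78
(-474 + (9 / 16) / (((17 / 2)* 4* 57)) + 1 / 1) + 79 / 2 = -4480653 / 10336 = -433.50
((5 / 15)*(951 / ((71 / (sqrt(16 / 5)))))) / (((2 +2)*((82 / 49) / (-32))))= -248528*sqrt(5) / 14555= -38.18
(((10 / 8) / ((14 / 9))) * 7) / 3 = 15 / 8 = 1.88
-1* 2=-2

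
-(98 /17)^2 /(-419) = 9604 /121091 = 0.08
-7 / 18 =-0.39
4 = 4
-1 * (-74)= 74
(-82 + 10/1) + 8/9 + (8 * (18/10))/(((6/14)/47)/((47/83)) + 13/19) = -234009772/4629375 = -50.55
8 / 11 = 0.73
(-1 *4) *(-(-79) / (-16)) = 79 / 4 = 19.75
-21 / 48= -7 / 16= -0.44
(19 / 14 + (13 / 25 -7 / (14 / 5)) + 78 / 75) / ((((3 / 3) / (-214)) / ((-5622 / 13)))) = 87826884 / 2275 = 38605.22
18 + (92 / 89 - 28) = -798 / 89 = -8.97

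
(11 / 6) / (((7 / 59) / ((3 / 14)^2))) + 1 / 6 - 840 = -6907667 / 8232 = -839.12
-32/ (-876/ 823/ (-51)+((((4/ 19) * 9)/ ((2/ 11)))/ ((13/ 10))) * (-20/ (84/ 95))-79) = 40741792/ 331406227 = 0.12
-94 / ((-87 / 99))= 3102 / 29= 106.97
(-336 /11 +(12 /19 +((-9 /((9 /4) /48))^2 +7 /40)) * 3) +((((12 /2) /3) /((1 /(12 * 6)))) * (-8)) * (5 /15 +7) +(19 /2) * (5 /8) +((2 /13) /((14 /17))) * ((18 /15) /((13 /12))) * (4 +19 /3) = 2019987222731 /19779760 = 102123.95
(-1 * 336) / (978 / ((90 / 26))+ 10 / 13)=-2340 / 1973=-1.19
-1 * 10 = -10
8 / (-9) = -8 / 9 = -0.89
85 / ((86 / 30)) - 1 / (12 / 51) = 25.40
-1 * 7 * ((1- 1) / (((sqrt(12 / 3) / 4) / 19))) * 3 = 0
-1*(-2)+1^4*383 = 385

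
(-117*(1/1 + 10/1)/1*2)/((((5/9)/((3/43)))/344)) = -555984/5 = -111196.80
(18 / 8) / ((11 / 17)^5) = 12778713 / 644204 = 19.84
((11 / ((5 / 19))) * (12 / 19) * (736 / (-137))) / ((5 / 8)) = -777216 / 3425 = -226.92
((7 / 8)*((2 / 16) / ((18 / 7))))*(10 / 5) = 49 / 576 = 0.09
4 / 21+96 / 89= 2372 / 1869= 1.27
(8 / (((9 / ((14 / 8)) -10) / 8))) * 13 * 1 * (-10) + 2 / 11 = 320354 / 187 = 1713.12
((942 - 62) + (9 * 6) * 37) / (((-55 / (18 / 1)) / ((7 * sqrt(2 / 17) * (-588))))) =213225264 * sqrt(34) / 935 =1329739.31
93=93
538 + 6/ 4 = 1079/ 2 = 539.50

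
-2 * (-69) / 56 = 69 / 28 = 2.46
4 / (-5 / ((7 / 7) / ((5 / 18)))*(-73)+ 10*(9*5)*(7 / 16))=288 / 21475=0.01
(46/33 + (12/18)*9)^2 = 59536/1089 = 54.67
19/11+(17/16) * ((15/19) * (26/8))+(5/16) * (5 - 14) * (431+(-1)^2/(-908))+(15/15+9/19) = -915655437/759088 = -1206.26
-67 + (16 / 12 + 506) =1321 / 3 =440.33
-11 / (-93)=11 / 93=0.12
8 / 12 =2 / 3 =0.67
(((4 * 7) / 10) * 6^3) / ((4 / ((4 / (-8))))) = -378 / 5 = -75.60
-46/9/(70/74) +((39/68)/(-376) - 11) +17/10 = -118430477/8053920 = -14.70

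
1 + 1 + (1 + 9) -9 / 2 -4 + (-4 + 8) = 15 / 2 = 7.50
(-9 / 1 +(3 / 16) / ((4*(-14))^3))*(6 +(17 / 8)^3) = -201930325395 / 1438646272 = -140.36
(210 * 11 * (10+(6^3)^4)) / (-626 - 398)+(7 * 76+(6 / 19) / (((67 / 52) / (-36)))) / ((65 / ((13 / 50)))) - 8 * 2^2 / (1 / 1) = -200034734659490363 / 40736000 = -4910514892.47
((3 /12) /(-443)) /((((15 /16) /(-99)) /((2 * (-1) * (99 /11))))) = -2376 /2215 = -1.07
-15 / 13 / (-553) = 15 / 7189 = 0.00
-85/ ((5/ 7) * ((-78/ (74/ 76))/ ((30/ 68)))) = 1295/ 1976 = 0.66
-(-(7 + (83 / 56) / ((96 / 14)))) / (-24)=-2771 / 9216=-0.30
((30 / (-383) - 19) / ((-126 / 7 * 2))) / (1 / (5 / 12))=36535 / 165456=0.22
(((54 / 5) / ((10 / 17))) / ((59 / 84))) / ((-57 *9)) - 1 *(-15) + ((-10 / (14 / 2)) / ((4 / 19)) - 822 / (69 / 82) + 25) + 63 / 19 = -940.39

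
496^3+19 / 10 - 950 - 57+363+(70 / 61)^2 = 4540486815019 / 37210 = 122023295.22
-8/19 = -0.42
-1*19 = -19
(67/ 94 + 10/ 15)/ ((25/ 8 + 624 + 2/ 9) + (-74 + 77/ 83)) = 387444/ 155680309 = 0.00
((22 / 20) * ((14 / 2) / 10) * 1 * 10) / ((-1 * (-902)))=7 / 820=0.01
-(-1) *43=43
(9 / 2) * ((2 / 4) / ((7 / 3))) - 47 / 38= -145 / 532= -0.27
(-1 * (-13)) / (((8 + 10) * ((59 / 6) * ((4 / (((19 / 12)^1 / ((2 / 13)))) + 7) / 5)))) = 3211 / 64605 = 0.05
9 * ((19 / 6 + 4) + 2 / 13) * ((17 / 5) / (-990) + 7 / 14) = 701759 / 21450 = 32.72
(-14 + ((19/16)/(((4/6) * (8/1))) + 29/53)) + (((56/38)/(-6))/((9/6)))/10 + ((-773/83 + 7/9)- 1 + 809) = 252337477243/320951040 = 786.22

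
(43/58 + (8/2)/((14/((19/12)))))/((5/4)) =2908/3045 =0.96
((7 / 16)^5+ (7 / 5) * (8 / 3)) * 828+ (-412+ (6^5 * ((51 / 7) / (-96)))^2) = 22540572563101 / 64225280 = 350961.06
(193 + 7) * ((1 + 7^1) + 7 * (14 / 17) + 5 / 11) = 531800 / 187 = 2843.85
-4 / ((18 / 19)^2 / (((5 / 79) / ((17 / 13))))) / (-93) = 23465 / 10116819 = 0.00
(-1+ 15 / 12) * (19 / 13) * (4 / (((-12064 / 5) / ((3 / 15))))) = -19 / 156832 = -0.00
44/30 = 22/15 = 1.47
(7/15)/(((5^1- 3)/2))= 7/15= 0.47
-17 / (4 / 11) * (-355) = 66385 / 4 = 16596.25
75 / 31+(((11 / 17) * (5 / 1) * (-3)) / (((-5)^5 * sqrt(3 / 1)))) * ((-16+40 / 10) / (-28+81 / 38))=5016 * sqrt(3) / 10444375+75 / 31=2.42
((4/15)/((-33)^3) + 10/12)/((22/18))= 0.68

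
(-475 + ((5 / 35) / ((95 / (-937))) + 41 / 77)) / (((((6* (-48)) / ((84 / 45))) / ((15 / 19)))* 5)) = 3481037 / 7147800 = 0.49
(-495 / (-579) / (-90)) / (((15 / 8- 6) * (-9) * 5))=-4 / 78165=-0.00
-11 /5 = -2.20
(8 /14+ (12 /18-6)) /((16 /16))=-100 /21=-4.76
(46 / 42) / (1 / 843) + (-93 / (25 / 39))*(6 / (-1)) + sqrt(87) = sqrt(87) + 313909 / 175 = 1803.09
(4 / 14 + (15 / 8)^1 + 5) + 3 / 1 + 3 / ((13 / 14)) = 9749 / 728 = 13.39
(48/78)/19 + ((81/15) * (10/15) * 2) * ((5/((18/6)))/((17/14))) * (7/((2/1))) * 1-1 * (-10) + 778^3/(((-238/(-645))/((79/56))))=740853904250541/411502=1800365257.64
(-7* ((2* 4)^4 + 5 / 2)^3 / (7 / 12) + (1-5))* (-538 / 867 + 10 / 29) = 5726834312184182 / 25143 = 227770525083.89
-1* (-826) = 826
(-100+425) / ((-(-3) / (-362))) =-117650 / 3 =-39216.67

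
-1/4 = -0.25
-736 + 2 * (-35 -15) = -836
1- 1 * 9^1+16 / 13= -88 / 13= -6.77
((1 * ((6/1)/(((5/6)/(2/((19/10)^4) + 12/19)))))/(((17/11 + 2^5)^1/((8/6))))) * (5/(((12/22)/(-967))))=-95766017248/48088449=-1991.46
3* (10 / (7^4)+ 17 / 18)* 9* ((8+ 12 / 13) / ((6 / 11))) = 13078043 / 31213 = 418.99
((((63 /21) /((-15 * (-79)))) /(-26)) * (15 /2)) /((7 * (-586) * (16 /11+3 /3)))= 11 /151659144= 0.00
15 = 15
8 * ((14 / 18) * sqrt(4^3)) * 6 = 896 / 3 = 298.67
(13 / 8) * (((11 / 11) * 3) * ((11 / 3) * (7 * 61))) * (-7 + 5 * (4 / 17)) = -6045039 / 136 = -44448.82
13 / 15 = 0.87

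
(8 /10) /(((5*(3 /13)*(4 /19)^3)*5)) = 89167 /6000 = 14.86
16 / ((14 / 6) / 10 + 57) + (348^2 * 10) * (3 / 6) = 1039678320 / 1717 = 605520.28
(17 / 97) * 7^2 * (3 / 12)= 833 / 388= 2.15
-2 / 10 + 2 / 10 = 0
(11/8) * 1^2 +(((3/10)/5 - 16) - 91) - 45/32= -85577/800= -106.97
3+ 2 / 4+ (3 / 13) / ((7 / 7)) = 97 / 26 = 3.73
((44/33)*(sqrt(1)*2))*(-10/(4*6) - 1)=-34/9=-3.78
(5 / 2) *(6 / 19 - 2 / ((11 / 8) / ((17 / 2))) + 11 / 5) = -24.62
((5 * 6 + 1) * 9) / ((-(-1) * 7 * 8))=279 / 56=4.98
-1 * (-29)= 29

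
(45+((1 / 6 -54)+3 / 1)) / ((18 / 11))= -385 / 108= -3.56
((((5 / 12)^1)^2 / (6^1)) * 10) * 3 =125 / 144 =0.87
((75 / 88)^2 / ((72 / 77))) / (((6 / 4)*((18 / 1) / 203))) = 888125 / 152064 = 5.84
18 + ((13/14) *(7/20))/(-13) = 719/40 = 17.98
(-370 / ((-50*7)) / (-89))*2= -74 / 3115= -0.02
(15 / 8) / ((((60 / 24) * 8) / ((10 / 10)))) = 0.09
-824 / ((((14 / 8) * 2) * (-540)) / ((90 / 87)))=824 / 1827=0.45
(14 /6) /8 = 7 /24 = 0.29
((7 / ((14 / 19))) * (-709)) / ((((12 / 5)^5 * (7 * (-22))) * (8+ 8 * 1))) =42096875 / 1226244096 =0.03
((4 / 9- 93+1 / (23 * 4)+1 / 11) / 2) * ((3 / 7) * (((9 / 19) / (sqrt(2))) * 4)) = -2526207 * sqrt(2) / 134596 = -26.54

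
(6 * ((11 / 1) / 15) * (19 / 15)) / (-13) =-418 / 975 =-0.43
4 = 4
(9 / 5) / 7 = 9 / 35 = 0.26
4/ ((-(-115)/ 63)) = 252/ 115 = 2.19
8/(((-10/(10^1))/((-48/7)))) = 384/7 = 54.86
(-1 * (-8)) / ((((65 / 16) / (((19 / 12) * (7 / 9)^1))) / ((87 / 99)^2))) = 3579296 / 1911195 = 1.87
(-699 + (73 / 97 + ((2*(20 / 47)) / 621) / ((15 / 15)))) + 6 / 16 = -15806159623 / 22649112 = -697.87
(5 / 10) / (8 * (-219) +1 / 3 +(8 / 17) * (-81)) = -51 / 182558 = -0.00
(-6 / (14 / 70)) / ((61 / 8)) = -240 / 61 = -3.93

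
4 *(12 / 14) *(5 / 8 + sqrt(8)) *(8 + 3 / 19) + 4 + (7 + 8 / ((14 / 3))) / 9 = 26872 / 1197 + 7440 *sqrt(2) / 133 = 101.56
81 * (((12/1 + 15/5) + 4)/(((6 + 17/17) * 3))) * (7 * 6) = 3078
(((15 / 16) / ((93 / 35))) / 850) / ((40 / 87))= 609 / 674560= 0.00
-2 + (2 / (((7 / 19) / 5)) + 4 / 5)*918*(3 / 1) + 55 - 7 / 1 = 2695022 / 35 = 77000.63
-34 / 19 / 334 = -17 / 3173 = -0.01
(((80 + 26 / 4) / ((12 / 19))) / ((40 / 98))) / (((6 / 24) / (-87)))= -4670827 / 40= -116770.68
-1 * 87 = -87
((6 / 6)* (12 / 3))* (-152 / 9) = -608 / 9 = -67.56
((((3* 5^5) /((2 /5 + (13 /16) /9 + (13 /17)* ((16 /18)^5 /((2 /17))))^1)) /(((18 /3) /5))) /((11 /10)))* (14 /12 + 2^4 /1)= 6335465625000 /212909323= 29756.64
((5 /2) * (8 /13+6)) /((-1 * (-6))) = 215 /78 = 2.76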